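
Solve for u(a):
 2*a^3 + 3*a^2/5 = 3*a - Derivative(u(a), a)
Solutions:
 u(a) = C1 - a^4/2 - a^3/5 + 3*a^2/2


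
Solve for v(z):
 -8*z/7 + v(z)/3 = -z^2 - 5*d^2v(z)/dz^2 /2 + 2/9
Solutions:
 v(z) = C1*sin(sqrt(30)*z/15) + C2*cos(sqrt(30)*z/15) - 3*z^2 + 24*z/7 + 137/3


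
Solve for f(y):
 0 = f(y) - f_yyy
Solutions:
 f(y) = C3*exp(y) + (C1*sin(sqrt(3)*y/2) + C2*cos(sqrt(3)*y/2))*exp(-y/2)


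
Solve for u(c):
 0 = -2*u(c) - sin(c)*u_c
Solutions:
 u(c) = C1*(cos(c) + 1)/(cos(c) - 1)


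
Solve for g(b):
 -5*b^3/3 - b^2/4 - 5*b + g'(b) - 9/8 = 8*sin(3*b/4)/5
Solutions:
 g(b) = C1 + 5*b^4/12 + b^3/12 + 5*b^2/2 + 9*b/8 - 32*cos(3*b/4)/15


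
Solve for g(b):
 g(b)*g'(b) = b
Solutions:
 g(b) = -sqrt(C1 + b^2)
 g(b) = sqrt(C1 + b^2)


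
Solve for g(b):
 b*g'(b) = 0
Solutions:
 g(b) = C1


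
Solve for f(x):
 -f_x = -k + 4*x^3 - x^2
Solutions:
 f(x) = C1 + k*x - x^4 + x^3/3


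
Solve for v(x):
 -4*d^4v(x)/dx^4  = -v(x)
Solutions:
 v(x) = C1*exp(-sqrt(2)*x/2) + C2*exp(sqrt(2)*x/2) + C3*sin(sqrt(2)*x/2) + C4*cos(sqrt(2)*x/2)


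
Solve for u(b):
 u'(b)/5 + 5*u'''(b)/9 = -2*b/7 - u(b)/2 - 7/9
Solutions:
 u(b) = C1*exp(-6^(1/3)*b*(-(75 + sqrt(5673))^(1/3) + 2*6^(1/3)/(75 + sqrt(5673))^(1/3))/20)*sin(2^(1/3)*3^(1/6)*b*(6*2^(1/3)/(75 + sqrt(5673))^(1/3) + 3^(2/3)*(75 + sqrt(5673))^(1/3))/20) + C2*exp(-6^(1/3)*b*(-(75 + sqrt(5673))^(1/3) + 2*6^(1/3)/(75 + sqrt(5673))^(1/3))/20)*cos(2^(1/3)*3^(1/6)*b*(6*2^(1/3)/(75 + sqrt(5673))^(1/3) + 3^(2/3)*(75 + sqrt(5673))^(1/3))/20) + C3*exp(6^(1/3)*b*(-(75 + sqrt(5673))^(1/3) + 2*6^(1/3)/(75 + sqrt(5673))^(1/3))/10) - 4*b/7 - 418/315


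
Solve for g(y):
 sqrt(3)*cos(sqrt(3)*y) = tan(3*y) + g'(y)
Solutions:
 g(y) = C1 + log(cos(3*y))/3 + sin(sqrt(3)*y)


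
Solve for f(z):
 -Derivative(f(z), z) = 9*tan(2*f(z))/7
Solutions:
 f(z) = -asin(C1*exp(-18*z/7))/2 + pi/2
 f(z) = asin(C1*exp(-18*z/7))/2


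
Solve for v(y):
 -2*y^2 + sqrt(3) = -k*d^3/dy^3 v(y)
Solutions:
 v(y) = C1 + C2*y + C3*y^2 + y^5/(30*k) - sqrt(3)*y^3/(6*k)


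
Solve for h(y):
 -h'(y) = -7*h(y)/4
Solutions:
 h(y) = C1*exp(7*y/4)


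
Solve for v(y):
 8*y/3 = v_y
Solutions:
 v(y) = C1 + 4*y^2/3


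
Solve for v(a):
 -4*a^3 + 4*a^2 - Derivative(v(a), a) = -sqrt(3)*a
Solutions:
 v(a) = C1 - a^4 + 4*a^3/3 + sqrt(3)*a^2/2


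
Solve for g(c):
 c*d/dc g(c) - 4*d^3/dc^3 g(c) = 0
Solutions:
 g(c) = C1 + Integral(C2*airyai(2^(1/3)*c/2) + C3*airybi(2^(1/3)*c/2), c)


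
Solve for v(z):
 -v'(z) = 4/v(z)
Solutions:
 v(z) = -sqrt(C1 - 8*z)
 v(z) = sqrt(C1 - 8*z)


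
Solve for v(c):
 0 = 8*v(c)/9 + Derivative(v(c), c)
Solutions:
 v(c) = C1*exp(-8*c/9)


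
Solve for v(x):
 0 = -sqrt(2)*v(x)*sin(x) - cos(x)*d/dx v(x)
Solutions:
 v(x) = C1*cos(x)^(sqrt(2))


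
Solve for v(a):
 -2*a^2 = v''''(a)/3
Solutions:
 v(a) = C1 + C2*a + C3*a^2 + C4*a^3 - a^6/60


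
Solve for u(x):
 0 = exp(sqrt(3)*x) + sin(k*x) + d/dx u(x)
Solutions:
 u(x) = C1 - sqrt(3)*exp(sqrt(3)*x)/3 + cos(k*x)/k


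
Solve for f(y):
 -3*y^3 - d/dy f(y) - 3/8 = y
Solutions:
 f(y) = C1 - 3*y^4/4 - y^2/2 - 3*y/8


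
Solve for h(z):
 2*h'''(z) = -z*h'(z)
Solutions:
 h(z) = C1 + Integral(C2*airyai(-2^(2/3)*z/2) + C3*airybi(-2^(2/3)*z/2), z)


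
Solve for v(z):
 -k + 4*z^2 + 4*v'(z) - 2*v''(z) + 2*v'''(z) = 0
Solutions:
 v(z) = C1 + k*z/4 - z^3/3 - z^2/2 + z/2 + (C2*sin(sqrt(7)*z/2) + C3*cos(sqrt(7)*z/2))*exp(z/2)


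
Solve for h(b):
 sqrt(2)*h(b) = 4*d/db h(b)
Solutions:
 h(b) = C1*exp(sqrt(2)*b/4)


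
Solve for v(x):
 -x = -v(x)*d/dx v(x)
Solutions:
 v(x) = -sqrt(C1 + x^2)
 v(x) = sqrt(C1 + x^2)


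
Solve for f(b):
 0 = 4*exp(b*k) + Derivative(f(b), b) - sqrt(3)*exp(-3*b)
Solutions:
 f(b) = C1 - sqrt(3)*exp(-3*b)/3 - 4*exp(b*k)/k


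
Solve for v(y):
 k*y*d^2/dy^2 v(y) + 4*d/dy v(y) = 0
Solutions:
 v(y) = C1 + y^(((re(k) - 4)*re(k) + im(k)^2)/(re(k)^2 + im(k)^2))*(C2*sin(4*log(y)*Abs(im(k))/(re(k)^2 + im(k)^2)) + C3*cos(4*log(y)*im(k)/(re(k)^2 + im(k)^2)))


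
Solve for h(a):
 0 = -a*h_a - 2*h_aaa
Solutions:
 h(a) = C1 + Integral(C2*airyai(-2^(2/3)*a/2) + C3*airybi(-2^(2/3)*a/2), a)


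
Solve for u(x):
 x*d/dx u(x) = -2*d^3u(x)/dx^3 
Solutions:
 u(x) = C1 + Integral(C2*airyai(-2^(2/3)*x/2) + C3*airybi(-2^(2/3)*x/2), x)


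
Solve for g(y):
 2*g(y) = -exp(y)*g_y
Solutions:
 g(y) = C1*exp(2*exp(-y))


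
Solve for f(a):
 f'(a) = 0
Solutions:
 f(a) = C1


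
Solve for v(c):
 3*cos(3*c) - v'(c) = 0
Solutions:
 v(c) = C1 + sin(3*c)


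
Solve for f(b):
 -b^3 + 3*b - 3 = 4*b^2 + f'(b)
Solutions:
 f(b) = C1 - b^4/4 - 4*b^3/3 + 3*b^2/2 - 3*b


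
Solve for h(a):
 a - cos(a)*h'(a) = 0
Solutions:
 h(a) = C1 + Integral(a/cos(a), a)


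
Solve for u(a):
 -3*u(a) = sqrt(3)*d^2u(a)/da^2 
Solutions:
 u(a) = C1*sin(3^(1/4)*a) + C2*cos(3^(1/4)*a)


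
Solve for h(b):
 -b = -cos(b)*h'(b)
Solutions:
 h(b) = C1 + Integral(b/cos(b), b)


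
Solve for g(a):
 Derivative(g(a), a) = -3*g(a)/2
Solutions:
 g(a) = C1*exp(-3*a/2)


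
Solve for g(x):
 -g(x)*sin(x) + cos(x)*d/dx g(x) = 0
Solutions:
 g(x) = C1/cos(x)


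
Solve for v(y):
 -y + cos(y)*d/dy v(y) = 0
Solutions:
 v(y) = C1 + Integral(y/cos(y), y)


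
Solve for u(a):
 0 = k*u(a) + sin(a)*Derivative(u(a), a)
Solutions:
 u(a) = C1*exp(k*(-log(cos(a) - 1) + log(cos(a) + 1))/2)


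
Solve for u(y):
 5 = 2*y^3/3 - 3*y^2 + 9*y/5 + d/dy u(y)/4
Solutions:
 u(y) = C1 - 2*y^4/3 + 4*y^3 - 18*y^2/5 + 20*y


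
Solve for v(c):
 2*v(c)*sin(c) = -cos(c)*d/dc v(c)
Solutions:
 v(c) = C1*cos(c)^2


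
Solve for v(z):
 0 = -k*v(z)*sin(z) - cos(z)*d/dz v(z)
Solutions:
 v(z) = C1*exp(k*log(cos(z)))


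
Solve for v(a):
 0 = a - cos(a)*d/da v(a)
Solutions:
 v(a) = C1 + Integral(a/cos(a), a)


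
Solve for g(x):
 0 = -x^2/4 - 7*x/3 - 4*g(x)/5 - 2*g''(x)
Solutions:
 g(x) = C1*sin(sqrt(10)*x/5) + C2*cos(sqrt(10)*x/5) - 5*x^2/16 - 35*x/12 + 25/16


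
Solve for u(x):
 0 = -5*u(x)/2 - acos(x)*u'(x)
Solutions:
 u(x) = C1*exp(-5*Integral(1/acos(x), x)/2)


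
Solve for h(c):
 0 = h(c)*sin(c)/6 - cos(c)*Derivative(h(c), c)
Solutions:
 h(c) = C1/cos(c)^(1/6)


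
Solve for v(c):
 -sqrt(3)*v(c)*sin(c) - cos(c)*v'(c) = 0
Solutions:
 v(c) = C1*cos(c)^(sqrt(3))


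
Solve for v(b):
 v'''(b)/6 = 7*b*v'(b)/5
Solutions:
 v(b) = C1 + Integral(C2*airyai(42^(1/3)*5^(2/3)*b/5) + C3*airybi(42^(1/3)*5^(2/3)*b/5), b)


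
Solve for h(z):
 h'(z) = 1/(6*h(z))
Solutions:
 h(z) = -sqrt(C1 + 3*z)/3
 h(z) = sqrt(C1 + 3*z)/3


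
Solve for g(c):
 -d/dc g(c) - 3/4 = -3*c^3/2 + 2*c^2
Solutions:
 g(c) = C1 + 3*c^4/8 - 2*c^3/3 - 3*c/4


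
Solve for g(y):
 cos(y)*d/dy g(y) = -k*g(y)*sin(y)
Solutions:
 g(y) = C1*exp(k*log(cos(y)))


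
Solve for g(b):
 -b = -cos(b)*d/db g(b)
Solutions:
 g(b) = C1 + Integral(b/cos(b), b)


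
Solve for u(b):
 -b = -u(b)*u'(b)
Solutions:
 u(b) = -sqrt(C1 + b^2)
 u(b) = sqrt(C1 + b^2)


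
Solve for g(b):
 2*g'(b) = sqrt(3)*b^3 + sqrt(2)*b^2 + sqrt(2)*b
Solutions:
 g(b) = C1 + sqrt(3)*b^4/8 + sqrt(2)*b^3/6 + sqrt(2)*b^2/4


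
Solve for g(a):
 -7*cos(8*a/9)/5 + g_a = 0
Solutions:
 g(a) = C1 + 63*sin(8*a/9)/40


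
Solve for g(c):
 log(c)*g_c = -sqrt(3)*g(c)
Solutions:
 g(c) = C1*exp(-sqrt(3)*li(c))


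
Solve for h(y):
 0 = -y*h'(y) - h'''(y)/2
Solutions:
 h(y) = C1 + Integral(C2*airyai(-2^(1/3)*y) + C3*airybi(-2^(1/3)*y), y)


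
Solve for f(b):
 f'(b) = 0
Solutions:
 f(b) = C1


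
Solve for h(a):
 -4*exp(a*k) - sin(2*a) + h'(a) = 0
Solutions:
 h(a) = C1 - cos(2*a)/2 + 4*exp(a*k)/k


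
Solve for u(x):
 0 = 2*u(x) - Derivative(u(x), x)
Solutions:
 u(x) = C1*exp(2*x)


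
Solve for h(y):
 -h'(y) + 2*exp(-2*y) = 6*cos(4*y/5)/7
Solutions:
 h(y) = C1 - 15*sin(4*y/5)/14 - exp(-2*y)


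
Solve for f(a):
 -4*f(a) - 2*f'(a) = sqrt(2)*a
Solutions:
 f(a) = C1*exp(-2*a) - sqrt(2)*a/4 + sqrt(2)/8


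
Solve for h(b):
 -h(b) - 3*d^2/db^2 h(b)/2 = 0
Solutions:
 h(b) = C1*sin(sqrt(6)*b/3) + C2*cos(sqrt(6)*b/3)


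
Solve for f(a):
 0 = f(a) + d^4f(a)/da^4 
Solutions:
 f(a) = (C1*sin(sqrt(2)*a/2) + C2*cos(sqrt(2)*a/2))*exp(-sqrt(2)*a/2) + (C3*sin(sqrt(2)*a/2) + C4*cos(sqrt(2)*a/2))*exp(sqrt(2)*a/2)


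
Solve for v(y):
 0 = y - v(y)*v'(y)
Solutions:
 v(y) = -sqrt(C1 + y^2)
 v(y) = sqrt(C1 + y^2)


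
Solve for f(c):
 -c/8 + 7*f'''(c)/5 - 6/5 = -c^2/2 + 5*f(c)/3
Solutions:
 f(c) = C3*exp(105^(2/3)*c/21) + 3*c^2/10 - 3*c/40 + (C1*sin(3^(1/6)*35^(2/3)*c/14) + C2*cos(3^(1/6)*35^(2/3)*c/14))*exp(-105^(2/3)*c/42) - 18/25


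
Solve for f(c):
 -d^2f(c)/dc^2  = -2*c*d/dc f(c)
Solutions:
 f(c) = C1 + C2*erfi(c)


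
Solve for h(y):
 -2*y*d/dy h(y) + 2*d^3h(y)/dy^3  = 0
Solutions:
 h(y) = C1 + Integral(C2*airyai(y) + C3*airybi(y), y)


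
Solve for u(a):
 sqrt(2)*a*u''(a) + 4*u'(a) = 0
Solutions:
 u(a) = C1 + C2*a^(1 - 2*sqrt(2))


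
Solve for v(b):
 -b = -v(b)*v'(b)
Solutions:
 v(b) = -sqrt(C1 + b^2)
 v(b) = sqrt(C1 + b^2)


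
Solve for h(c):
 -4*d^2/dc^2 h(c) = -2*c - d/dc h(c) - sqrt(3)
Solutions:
 h(c) = C1 + C2*exp(c/4) - c^2 - 8*c - sqrt(3)*c


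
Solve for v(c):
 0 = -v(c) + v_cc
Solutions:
 v(c) = C1*exp(-c) + C2*exp(c)


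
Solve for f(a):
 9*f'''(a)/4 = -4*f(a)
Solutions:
 f(a) = C3*exp(-2*6^(1/3)*a/3) + (C1*sin(2^(1/3)*3^(5/6)*a/3) + C2*cos(2^(1/3)*3^(5/6)*a/3))*exp(6^(1/3)*a/3)


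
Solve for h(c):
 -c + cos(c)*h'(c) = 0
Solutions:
 h(c) = C1 + Integral(c/cos(c), c)


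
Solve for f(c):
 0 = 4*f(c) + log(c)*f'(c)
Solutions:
 f(c) = C1*exp(-4*li(c))


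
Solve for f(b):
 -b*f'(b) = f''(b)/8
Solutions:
 f(b) = C1 + C2*erf(2*b)


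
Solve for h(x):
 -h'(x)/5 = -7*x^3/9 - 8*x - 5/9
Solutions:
 h(x) = C1 + 35*x^4/36 + 20*x^2 + 25*x/9


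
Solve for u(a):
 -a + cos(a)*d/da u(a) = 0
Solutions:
 u(a) = C1 + Integral(a/cos(a), a)


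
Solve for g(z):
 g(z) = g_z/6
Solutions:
 g(z) = C1*exp(6*z)


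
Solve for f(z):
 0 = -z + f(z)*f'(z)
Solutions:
 f(z) = -sqrt(C1 + z^2)
 f(z) = sqrt(C1 + z^2)


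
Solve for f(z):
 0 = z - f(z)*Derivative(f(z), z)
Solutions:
 f(z) = -sqrt(C1 + z^2)
 f(z) = sqrt(C1 + z^2)


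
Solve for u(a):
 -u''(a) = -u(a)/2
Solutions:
 u(a) = C1*exp(-sqrt(2)*a/2) + C2*exp(sqrt(2)*a/2)


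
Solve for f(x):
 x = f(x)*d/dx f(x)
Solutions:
 f(x) = -sqrt(C1 + x^2)
 f(x) = sqrt(C1 + x^2)


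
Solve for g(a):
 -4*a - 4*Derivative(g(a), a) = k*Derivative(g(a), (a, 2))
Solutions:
 g(a) = C1 + C2*exp(-4*a/k) - a^2/2 + a*k/4


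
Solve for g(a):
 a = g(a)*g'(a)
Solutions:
 g(a) = -sqrt(C1 + a^2)
 g(a) = sqrt(C1 + a^2)


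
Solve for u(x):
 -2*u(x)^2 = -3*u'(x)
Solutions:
 u(x) = -3/(C1 + 2*x)


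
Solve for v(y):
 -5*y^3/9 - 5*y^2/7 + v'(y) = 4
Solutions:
 v(y) = C1 + 5*y^4/36 + 5*y^3/21 + 4*y


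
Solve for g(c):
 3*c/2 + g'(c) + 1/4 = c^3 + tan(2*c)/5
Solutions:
 g(c) = C1 + c^4/4 - 3*c^2/4 - c/4 - log(cos(2*c))/10


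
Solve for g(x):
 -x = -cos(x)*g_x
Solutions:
 g(x) = C1 + Integral(x/cos(x), x)


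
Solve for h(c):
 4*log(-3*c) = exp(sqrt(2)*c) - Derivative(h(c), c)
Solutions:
 h(c) = C1 - 4*c*log(-c) + 4*c*(1 - log(3)) + sqrt(2)*exp(sqrt(2)*c)/2


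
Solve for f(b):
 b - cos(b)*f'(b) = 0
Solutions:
 f(b) = C1 + Integral(b/cos(b), b)


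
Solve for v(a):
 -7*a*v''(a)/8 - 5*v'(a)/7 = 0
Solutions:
 v(a) = C1 + C2*a^(9/49)


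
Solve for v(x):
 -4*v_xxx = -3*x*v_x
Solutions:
 v(x) = C1 + Integral(C2*airyai(6^(1/3)*x/2) + C3*airybi(6^(1/3)*x/2), x)


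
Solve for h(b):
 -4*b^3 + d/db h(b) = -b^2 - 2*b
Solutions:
 h(b) = C1 + b^4 - b^3/3 - b^2


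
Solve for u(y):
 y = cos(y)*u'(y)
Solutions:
 u(y) = C1 + Integral(y/cos(y), y)


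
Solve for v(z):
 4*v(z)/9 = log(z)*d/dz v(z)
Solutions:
 v(z) = C1*exp(4*li(z)/9)


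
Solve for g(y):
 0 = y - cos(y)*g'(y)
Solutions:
 g(y) = C1 + Integral(y/cos(y), y)


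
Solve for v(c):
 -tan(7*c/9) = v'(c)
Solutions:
 v(c) = C1 + 9*log(cos(7*c/9))/7


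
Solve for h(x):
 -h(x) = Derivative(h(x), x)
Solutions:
 h(x) = C1*exp(-x)


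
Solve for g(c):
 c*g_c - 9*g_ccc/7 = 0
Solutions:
 g(c) = C1 + Integral(C2*airyai(21^(1/3)*c/3) + C3*airybi(21^(1/3)*c/3), c)


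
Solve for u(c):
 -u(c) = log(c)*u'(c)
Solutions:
 u(c) = C1*exp(-li(c))


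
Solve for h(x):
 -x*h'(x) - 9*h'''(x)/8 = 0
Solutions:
 h(x) = C1 + Integral(C2*airyai(-2*3^(1/3)*x/3) + C3*airybi(-2*3^(1/3)*x/3), x)


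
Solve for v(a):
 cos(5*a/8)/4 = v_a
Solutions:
 v(a) = C1 + 2*sin(5*a/8)/5


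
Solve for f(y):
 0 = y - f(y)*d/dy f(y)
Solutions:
 f(y) = -sqrt(C1 + y^2)
 f(y) = sqrt(C1 + y^2)


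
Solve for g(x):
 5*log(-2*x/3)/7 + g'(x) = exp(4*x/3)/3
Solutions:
 g(x) = C1 - 5*x*log(-x)/7 + 5*x*(-log(2) + 1 + log(3))/7 + exp(4*x/3)/4


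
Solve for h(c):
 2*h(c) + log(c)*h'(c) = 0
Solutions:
 h(c) = C1*exp(-2*li(c))


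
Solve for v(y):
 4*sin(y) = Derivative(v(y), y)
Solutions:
 v(y) = C1 - 4*cos(y)


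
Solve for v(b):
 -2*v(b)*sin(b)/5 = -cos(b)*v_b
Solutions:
 v(b) = C1/cos(b)^(2/5)


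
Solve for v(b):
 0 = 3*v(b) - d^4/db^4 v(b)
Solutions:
 v(b) = C1*exp(-3^(1/4)*b) + C2*exp(3^(1/4)*b) + C3*sin(3^(1/4)*b) + C4*cos(3^(1/4)*b)


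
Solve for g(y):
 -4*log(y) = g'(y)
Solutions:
 g(y) = C1 - 4*y*log(y) + 4*y


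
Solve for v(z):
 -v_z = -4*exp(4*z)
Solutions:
 v(z) = C1 + exp(4*z)


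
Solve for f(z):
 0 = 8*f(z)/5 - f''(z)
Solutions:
 f(z) = C1*exp(-2*sqrt(10)*z/5) + C2*exp(2*sqrt(10)*z/5)


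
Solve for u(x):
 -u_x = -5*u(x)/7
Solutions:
 u(x) = C1*exp(5*x/7)


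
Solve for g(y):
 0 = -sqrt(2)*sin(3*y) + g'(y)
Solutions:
 g(y) = C1 - sqrt(2)*cos(3*y)/3


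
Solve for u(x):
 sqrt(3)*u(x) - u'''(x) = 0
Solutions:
 u(x) = C3*exp(3^(1/6)*x) + (C1*sin(3^(2/3)*x/2) + C2*cos(3^(2/3)*x/2))*exp(-3^(1/6)*x/2)


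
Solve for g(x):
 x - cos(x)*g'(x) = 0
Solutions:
 g(x) = C1 + Integral(x/cos(x), x)


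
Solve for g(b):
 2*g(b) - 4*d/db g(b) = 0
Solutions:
 g(b) = C1*exp(b/2)


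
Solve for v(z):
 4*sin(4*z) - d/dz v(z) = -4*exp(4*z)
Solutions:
 v(z) = C1 + exp(4*z) - cos(4*z)


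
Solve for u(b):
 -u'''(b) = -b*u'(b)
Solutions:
 u(b) = C1 + Integral(C2*airyai(b) + C3*airybi(b), b)


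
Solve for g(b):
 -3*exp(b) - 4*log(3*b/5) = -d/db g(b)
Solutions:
 g(b) = C1 + 4*b*log(b) + 4*b*(-log(5) - 1 + log(3)) + 3*exp(b)


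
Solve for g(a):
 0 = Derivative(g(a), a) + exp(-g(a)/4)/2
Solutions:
 g(a) = 4*log(C1 - a/8)


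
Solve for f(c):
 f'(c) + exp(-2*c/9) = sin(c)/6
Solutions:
 f(c) = C1 - cos(c)/6 + 9*exp(-2*c/9)/2


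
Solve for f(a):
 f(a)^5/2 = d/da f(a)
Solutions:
 f(a) = -(-1/(C1 + 2*a))^(1/4)
 f(a) = (-1/(C1 + 2*a))^(1/4)
 f(a) = -I*(-1/(C1 + 2*a))^(1/4)
 f(a) = I*(-1/(C1 + 2*a))^(1/4)


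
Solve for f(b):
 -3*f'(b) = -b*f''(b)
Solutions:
 f(b) = C1 + C2*b^4


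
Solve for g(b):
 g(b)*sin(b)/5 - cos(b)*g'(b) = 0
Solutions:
 g(b) = C1/cos(b)^(1/5)


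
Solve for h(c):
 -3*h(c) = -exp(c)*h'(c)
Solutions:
 h(c) = C1*exp(-3*exp(-c))


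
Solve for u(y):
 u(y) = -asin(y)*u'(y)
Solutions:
 u(y) = C1*exp(-Integral(1/asin(y), y))


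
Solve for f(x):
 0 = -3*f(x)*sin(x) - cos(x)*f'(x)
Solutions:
 f(x) = C1*cos(x)^3


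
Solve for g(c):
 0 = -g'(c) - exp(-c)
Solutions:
 g(c) = C1 + exp(-c)


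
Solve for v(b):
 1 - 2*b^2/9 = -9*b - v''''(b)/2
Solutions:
 v(b) = C1 + C2*b + C3*b^2 + C4*b^3 + b^6/810 - 3*b^5/20 - b^4/12


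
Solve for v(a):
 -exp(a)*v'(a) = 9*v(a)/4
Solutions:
 v(a) = C1*exp(9*exp(-a)/4)


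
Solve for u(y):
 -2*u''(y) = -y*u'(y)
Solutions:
 u(y) = C1 + C2*erfi(y/2)


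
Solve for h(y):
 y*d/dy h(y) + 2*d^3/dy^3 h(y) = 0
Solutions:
 h(y) = C1 + Integral(C2*airyai(-2^(2/3)*y/2) + C3*airybi(-2^(2/3)*y/2), y)


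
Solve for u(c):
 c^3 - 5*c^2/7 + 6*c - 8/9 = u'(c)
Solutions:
 u(c) = C1 + c^4/4 - 5*c^3/21 + 3*c^2 - 8*c/9


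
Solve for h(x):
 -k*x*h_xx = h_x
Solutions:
 h(x) = C1 + x^(((re(k) - 1)*re(k) + im(k)^2)/(re(k)^2 + im(k)^2))*(C2*sin(log(x)*Abs(im(k))/(re(k)^2 + im(k)^2)) + C3*cos(log(x)*im(k)/(re(k)^2 + im(k)^2)))


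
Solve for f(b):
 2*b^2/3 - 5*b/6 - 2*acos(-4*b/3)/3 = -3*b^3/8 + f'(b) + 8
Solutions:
 f(b) = C1 + 3*b^4/32 + 2*b^3/9 - 5*b^2/12 - 2*b*acos(-4*b/3)/3 - 8*b - sqrt(9 - 16*b^2)/6


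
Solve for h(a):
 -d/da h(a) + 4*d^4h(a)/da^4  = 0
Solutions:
 h(a) = C1 + C4*exp(2^(1/3)*a/2) + (C2*sin(2^(1/3)*sqrt(3)*a/4) + C3*cos(2^(1/3)*sqrt(3)*a/4))*exp(-2^(1/3)*a/4)


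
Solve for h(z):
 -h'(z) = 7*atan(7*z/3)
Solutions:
 h(z) = C1 - 7*z*atan(7*z/3) + 3*log(49*z^2 + 9)/2


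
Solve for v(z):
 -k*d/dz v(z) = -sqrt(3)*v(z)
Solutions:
 v(z) = C1*exp(sqrt(3)*z/k)


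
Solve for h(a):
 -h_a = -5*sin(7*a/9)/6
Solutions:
 h(a) = C1 - 15*cos(7*a/9)/14


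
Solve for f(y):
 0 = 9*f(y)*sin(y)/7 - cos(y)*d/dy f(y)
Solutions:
 f(y) = C1/cos(y)^(9/7)


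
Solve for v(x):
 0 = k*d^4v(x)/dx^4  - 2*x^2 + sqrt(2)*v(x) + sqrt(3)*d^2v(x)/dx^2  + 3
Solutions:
 v(x) = C1*exp(-sqrt(2)*x*sqrt((-sqrt(-4*sqrt(2)*k + 3) - sqrt(3))/k)/2) + C2*exp(sqrt(2)*x*sqrt((-sqrt(-4*sqrt(2)*k + 3) - sqrt(3))/k)/2) + C3*exp(-sqrt(2)*x*sqrt((sqrt(-4*sqrt(2)*k + 3) - sqrt(3))/k)/2) + C4*exp(sqrt(2)*x*sqrt((sqrt(-4*sqrt(2)*k + 3) - sqrt(3))/k)/2) + sqrt(2)*x^2 - 2*sqrt(3) - 3*sqrt(2)/2


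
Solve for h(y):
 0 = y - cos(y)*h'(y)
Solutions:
 h(y) = C1 + Integral(y/cos(y), y)


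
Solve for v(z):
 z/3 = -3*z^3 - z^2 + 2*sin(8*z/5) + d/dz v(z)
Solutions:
 v(z) = C1 + 3*z^4/4 + z^3/3 + z^2/6 + 5*cos(8*z/5)/4


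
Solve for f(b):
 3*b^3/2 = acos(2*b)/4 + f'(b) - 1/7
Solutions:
 f(b) = C1 + 3*b^4/8 - b*acos(2*b)/4 + b/7 + sqrt(1 - 4*b^2)/8


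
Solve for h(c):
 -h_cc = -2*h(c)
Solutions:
 h(c) = C1*exp(-sqrt(2)*c) + C2*exp(sqrt(2)*c)


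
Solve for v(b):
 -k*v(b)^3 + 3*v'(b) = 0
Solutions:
 v(b) = -sqrt(6)*sqrt(-1/(C1 + b*k))/2
 v(b) = sqrt(6)*sqrt(-1/(C1 + b*k))/2


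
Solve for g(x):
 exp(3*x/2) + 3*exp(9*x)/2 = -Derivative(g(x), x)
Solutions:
 g(x) = C1 - 2*exp(3*x/2)/3 - exp(9*x)/6


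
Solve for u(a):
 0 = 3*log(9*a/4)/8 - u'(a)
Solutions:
 u(a) = C1 + 3*a*log(a)/8 - 3*a*log(2)/4 - 3*a/8 + 3*a*log(3)/4


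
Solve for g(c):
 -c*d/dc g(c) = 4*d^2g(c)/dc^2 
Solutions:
 g(c) = C1 + C2*erf(sqrt(2)*c/4)


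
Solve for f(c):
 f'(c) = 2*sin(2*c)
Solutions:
 f(c) = C1 - cos(2*c)


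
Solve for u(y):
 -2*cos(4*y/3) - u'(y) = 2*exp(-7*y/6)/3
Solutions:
 u(y) = C1 - 3*sin(4*y/3)/2 + 4*exp(-7*y/6)/7


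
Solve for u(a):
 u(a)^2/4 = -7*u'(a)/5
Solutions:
 u(a) = 28/(C1 + 5*a)


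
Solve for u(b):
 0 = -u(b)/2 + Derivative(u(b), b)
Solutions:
 u(b) = C1*exp(b/2)


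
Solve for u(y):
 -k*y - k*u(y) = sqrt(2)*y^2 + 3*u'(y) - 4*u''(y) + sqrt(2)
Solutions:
 u(y) = C1*exp(y*(3 - sqrt(16*k + 9))/8) + C2*exp(y*(sqrt(16*k + 9) + 3)/8) - y - sqrt(2)*y^2/k - sqrt(2)/k + 3/k + 6*sqrt(2)*y/k^2 - 8*sqrt(2)/k^2 - 18*sqrt(2)/k^3


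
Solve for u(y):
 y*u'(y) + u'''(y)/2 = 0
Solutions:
 u(y) = C1 + Integral(C2*airyai(-2^(1/3)*y) + C3*airybi(-2^(1/3)*y), y)


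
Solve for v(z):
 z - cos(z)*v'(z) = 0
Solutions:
 v(z) = C1 + Integral(z/cos(z), z)


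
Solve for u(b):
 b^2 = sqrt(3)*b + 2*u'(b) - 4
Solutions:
 u(b) = C1 + b^3/6 - sqrt(3)*b^2/4 + 2*b


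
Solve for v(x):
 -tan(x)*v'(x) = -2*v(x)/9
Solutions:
 v(x) = C1*sin(x)^(2/9)


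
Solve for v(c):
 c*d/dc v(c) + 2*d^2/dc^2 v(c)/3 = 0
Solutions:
 v(c) = C1 + C2*erf(sqrt(3)*c/2)


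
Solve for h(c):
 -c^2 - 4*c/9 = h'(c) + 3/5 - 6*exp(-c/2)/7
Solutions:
 h(c) = C1 - c^3/3 - 2*c^2/9 - 3*c/5 - 12*exp(-c/2)/7


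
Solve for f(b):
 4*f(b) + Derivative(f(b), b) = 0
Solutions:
 f(b) = C1*exp(-4*b)


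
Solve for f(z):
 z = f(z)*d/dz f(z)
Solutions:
 f(z) = -sqrt(C1 + z^2)
 f(z) = sqrt(C1 + z^2)


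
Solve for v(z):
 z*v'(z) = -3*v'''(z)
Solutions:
 v(z) = C1 + Integral(C2*airyai(-3^(2/3)*z/3) + C3*airybi(-3^(2/3)*z/3), z)


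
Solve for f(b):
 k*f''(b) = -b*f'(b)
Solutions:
 f(b) = C1 + C2*sqrt(k)*erf(sqrt(2)*b*sqrt(1/k)/2)


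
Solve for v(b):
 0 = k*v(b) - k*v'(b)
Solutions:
 v(b) = C1*exp(b)


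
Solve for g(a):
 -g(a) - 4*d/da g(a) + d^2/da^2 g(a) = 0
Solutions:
 g(a) = C1*exp(a*(2 - sqrt(5))) + C2*exp(a*(2 + sqrt(5)))


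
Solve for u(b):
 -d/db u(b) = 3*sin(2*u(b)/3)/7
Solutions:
 3*b/7 + 3*log(cos(2*u(b)/3) - 1)/4 - 3*log(cos(2*u(b)/3) + 1)/4 = C1


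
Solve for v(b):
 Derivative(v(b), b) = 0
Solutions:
 v(b) = C1


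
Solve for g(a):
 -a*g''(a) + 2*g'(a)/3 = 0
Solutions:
 g(a) = C1 + C2*a^(5/3)


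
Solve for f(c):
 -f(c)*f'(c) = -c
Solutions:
 f(c) = -sqrt(C1 + c^2)
 f(c) = sqrt(C1 + c^2)


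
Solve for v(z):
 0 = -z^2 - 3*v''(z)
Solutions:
 v(z) = C1 + C2*z - z^4/36


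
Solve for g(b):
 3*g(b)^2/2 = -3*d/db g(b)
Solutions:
 g(b) = 2/(C1 + b)


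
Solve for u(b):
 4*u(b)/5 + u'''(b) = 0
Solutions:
 u(b) = C3*exp(-10^(2/3)*b/5) + (C1*sin(10^(2/3)*sqrt(3)*b/10) + C2*cos(10^(2/3)*sqrt(3)*b/10))*exp(10^(2/3)*b/10)


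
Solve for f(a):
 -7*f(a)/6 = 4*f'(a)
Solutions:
 f(a) = C1*exp(-7*a/24)


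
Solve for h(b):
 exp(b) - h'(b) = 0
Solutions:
 h(b) = C1 + exp(b)


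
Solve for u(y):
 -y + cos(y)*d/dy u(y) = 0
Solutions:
 u(y) = C1 + Integral(y/cos(y), y)


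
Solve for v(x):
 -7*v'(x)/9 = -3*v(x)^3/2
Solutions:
 v(x) = -sqrt(7)*sqrt(-1/(C1 + 27*x))
 v(x) = sqrt(7)*sqrt(-1/(C1 + 27*x))


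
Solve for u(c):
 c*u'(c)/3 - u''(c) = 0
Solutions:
 u(c) = C1 + C2*erfi(sqrt(6)*c/6)


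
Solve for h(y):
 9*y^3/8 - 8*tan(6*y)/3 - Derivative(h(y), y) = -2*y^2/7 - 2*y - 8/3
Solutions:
 h(y) = C1 + 9*y^4/32 + 2*y^3/21 + y^2 + 8*y/3 + 4*log(cos(6*y))/9


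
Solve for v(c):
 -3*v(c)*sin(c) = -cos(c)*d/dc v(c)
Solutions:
 v(c) = C1/cos(c)^3


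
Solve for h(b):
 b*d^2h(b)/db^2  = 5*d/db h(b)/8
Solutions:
 h(b) = C1 + C2*b^(13/8)


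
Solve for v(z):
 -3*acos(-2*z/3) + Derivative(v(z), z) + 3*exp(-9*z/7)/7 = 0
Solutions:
 v(z) = C1 + 3*z*acos(-2*z/3) + 3*sqrt(9 - 4*z^2)/2 + exp(-9*z/7)/3


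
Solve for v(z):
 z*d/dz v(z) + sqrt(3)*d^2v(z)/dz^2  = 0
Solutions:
 v(z) = C1 + C2*erf(sqrt(2)*3^(3/4)*z/6)


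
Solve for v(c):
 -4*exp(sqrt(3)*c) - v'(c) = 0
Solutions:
 v(c) = C1 - 4*sqrt(3)*exp(sqrt(3)*c)/3


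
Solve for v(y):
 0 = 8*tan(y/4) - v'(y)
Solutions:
 v(y) = C1 - 32*log(cos(y/4))


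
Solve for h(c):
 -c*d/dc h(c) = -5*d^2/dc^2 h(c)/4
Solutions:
 h(c) = C1 + C2*erfi(sqrt(10)*c/5)


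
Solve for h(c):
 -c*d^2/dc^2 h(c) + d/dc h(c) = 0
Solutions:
 h(c) = C1 + C2*c^2


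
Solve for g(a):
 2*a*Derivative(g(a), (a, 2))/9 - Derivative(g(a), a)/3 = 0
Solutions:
 g(a) = C1 + C2*a^(5/2)


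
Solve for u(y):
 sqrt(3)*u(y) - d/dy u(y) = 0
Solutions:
 u(y) = C1*exp(sqrt(3)*y)


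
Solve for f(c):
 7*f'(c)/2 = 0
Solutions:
 f(c) = C1


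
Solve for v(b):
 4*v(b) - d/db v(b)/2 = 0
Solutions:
 v(b) = C1*exp(8*b)


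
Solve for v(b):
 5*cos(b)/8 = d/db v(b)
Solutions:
 v(b) = C1 + 5*sin(b)/8


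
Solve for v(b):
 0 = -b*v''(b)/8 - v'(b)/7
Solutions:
 v(b) = C1 + C2/b^(1/7)


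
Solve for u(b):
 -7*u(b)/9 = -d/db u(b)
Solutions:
 u(b) = C1*exp(7*b/9)


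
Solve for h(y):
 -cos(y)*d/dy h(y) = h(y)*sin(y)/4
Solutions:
 h(y) = C1*cos(y)^(1/4)


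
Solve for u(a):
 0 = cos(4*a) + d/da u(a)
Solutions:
 u(a) = C1 - sin(4*a)/4


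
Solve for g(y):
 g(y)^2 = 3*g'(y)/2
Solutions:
 g(y) = -3/(C1 + 2*y)


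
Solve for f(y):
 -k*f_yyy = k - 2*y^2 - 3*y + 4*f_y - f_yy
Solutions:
 f(y) = C1 + C2*exp(y*(1 - sqrt(1 - 16*k))/(2*k)) + C3*exp(y*(sqrt(1 - 16*k) + 1)/(2*k)) - k*y/2 + y^3/6 + y^2/2 + y/4


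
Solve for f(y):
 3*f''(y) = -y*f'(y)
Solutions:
 f(y) = C1 + C2*erf(sqrt(6)*y/6)


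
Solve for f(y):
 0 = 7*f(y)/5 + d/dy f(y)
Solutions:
 f(y) = C1*exp(-7*y/5)


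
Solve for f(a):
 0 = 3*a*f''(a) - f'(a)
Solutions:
 f(a) = C1 + C2*a^(4/3)


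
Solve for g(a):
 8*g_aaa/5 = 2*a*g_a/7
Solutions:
 g(a) = C1 + Integral(C2*airyai(490^(1/3)*a/14) + C3*airybi(490^(1/3)*a/14), a)


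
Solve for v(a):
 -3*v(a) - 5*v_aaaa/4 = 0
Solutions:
 v(a) = (C1*sin(3^(1/4)*5^(3/4)*a/5) + C2*cos(3^(1/4)*5^(3/4)*a/5))*exp(-3^(1/4)*5^(3/4)*a/5) + (C3*sin(3^(1/4)*5^(3/4)*a/5) + C4*cos(3^(1/4)*5^(3/4)*a/5))*exp(3^(1/4)*5^(3/4)*a/5)


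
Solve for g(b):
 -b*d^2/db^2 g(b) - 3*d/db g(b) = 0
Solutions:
 g(b) = C1 + C2/b^2


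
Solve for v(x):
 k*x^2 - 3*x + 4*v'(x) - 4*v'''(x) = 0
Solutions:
 v(x) = C1 + C2*exp(-x) + C3*exp(x) - k*x^3/12 - k*x/2 + 3*x^2/8


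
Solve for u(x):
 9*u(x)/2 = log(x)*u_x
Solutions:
 u(x) = C1*exp(9*li(x)/2)


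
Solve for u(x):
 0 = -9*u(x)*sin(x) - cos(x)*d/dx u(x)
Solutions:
 u(x) = C1*cos(x)^9


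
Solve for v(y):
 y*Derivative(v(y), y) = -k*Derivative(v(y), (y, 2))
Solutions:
 v(y) = C1 + C2*sqrt(k)*erf(sqrt(2)*y*sqrt(1/k)/2)


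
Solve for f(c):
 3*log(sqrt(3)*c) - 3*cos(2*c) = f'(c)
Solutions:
 f(c) = C1 + 3*c*log(c) - 3*c + 3*c*log(3)/2 - 3*sin(2*c)/2


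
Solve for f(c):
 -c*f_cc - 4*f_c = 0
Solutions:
 f(c) = C1 + C2/c^3


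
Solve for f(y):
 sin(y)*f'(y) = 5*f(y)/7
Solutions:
 f(y) = C1*(cos(y) - 1)^(5/14)/(cos(y) + 1)^(5/14)


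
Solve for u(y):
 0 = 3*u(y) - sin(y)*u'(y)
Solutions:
 u(y) = C1*(cos(y) - 1)^(3/2)/(cos(y) + 1)^(3/2)


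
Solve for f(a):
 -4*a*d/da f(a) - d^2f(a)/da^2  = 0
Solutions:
 f(a) = C1 + C2*erf(sqrt(2)*a)


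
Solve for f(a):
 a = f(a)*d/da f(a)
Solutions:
 f(a) = -sqrt(C1 + a^2)
 f(a) = sqrt(C1 + a^2)


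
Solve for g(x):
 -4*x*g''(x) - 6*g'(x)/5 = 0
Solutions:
 g(x) = C1 + C2*x^(7/10)


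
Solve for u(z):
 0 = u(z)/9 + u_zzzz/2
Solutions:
 u(z) = (C1*sin(2^(3/4)*sqrt(3)*z/6) + C2*cos(2^(3/4)*sqrt(3)*z/6))*exp(-2^(3/4)*sqrt(3)*z/6) + (C3*sin(2^(3/4)*sqrt(3)*z/6) + C4*cos(2^(3/4)*sqrt(3)*z/6))*exp(2^(3/4)*sqrt(3)*z/6)


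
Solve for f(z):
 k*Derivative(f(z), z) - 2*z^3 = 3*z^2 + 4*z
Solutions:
 f(z) = C1 + z^4/(2*k) + z^3/k + 2*z^2/k


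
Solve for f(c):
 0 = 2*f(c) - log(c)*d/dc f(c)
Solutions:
 f(c) = C1*exp(2*li(c))


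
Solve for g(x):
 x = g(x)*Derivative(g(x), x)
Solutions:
 g(x) = -sqrt(C1 + x^2)
 g(x) = sqrt(C1 + x^2)


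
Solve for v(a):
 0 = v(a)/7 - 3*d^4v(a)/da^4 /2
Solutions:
 v(a) = C1*exp(-2^(1/4)*21^(3/4)*a/21) + C2*exp(2^(1/4)*21^(3/4)*a/21) + C3*sin(2^(1/4)*21^(3/4)*a/21) + C4*cos(2^(1/4)*21^(3/4)*a/21)


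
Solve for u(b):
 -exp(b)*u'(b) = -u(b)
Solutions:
 u(b) = C1*exp(-exp(-b))


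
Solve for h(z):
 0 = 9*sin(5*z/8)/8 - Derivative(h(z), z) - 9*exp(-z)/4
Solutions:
 h(z) = C1 - 9*cos(5*z/8)/5 + 9*exp(-z)/4


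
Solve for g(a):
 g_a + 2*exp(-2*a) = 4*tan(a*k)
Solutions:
 g(a) = C1 + 2*Piecewise((exp(-2*a)/2 + log(tan(a*k)^2 + 1)/k, Ne(k, 0)), (exp(-2*a)/2, True))


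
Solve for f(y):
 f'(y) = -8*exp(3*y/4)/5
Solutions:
 f(y) = C1 - 32*exp(3*y/4)/15


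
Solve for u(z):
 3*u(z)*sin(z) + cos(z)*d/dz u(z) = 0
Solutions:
 u(z) = C1*cos(z)^3


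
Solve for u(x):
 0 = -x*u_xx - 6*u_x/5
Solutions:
 u(x) = C1 + C2/x^(1/5)


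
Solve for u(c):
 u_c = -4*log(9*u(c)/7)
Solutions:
 Integral(1/(log(_y) - log(7) + 2*log(3)), (_y, u(c)))/4 = C1 - c


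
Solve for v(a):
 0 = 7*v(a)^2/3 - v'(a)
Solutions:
 v(a) = -3/(C1 + 7*a)


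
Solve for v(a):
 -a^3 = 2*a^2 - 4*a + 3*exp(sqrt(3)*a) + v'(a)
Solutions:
 v(a) = C1 - a^4/4 - 2*a^3/3 + 2*a^2 - sqrt(3)*exp(sqrt(3)*a)


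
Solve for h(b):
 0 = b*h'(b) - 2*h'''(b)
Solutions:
 h(b) = C1 + Integral(C2*airyai(2^(2/3)*b/2) + C3*airybi(2^(2/3)*b/2), b)


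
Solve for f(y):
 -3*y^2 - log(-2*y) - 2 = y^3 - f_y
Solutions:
 f(y) = C1 + y^4/4 + y^3 + y*log(-y) + y*(log(2) + 1)


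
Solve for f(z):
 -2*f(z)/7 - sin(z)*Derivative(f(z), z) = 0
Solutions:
 f(z) = C1*(cos(z) + 1)^(1/7)/(cos(z) - 1)^(1/7)


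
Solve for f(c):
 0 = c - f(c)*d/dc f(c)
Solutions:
 f(c) = -sqrt(C1 + c^2)
 f(c) = sqrt(C1 + c^2)


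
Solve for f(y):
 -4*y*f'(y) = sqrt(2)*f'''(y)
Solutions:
 f(y) = C1 + Integral(C2*airyai(-sqrt(2)*y) + C3*airybi(-sqrt(2)*y), y)


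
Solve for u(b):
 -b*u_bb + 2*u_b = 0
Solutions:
 u(b) = C1 + C2*b^3


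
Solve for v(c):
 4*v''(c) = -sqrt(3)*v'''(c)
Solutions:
 v(c) = C1 + C2*c + C3*exp(-4*sqrt(3)*c/3)


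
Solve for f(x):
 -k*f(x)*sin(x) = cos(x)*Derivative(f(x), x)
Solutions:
 f(x) = C1*exp(k*log(cos(x)))


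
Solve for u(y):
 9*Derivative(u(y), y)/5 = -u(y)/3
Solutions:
 u(y) = C1*exp(-5*y/27)


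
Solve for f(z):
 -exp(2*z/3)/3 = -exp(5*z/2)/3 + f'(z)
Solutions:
 f(z) = C1 - exp(2*z/3)/2 + 2*exp(5*z/2)/15


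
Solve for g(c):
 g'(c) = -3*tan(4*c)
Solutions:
 g(c) = C1 + 3*log(cos(4*c))/4


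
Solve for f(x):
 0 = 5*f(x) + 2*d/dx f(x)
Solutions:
 f(x) = C1*exp(-5*x/2)


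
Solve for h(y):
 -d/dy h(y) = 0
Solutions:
 h(y) = C1


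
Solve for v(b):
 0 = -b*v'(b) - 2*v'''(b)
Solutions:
 v(b) = C1 + Integral(C2*airyai(-2^(2/3)*b/2) + C3*airybi(-2^(2/3)*b/2), b)


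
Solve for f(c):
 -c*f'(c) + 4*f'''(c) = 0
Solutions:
 f(c) = C1 + Integral(C2*airyai(2^(1/3)*c/2) + C3*airybi(2^(1/3)*c/2), c)


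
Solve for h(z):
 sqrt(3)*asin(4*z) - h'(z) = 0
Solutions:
 h(z) = C1 + sqrt(3)*(z*asin(4*z) + sqrt(1 - 16*z^2)/4)


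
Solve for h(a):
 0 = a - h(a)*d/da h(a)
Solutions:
 h(a) = -sqrt(C1 + a^2)
 h(a) = sqrt(C1 + a^2)


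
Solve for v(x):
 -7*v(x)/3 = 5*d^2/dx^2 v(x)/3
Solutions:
 v(x) = C1*sin(sqrt(35)*x/5) + C2*cos(sqrt(35)*x/5)


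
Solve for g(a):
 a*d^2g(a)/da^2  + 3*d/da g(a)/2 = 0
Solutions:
 g(a) = C1 + C2/sqrt(a)


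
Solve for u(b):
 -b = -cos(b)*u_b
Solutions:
 u(b) = C1 + Integral(b/cos(b), b)


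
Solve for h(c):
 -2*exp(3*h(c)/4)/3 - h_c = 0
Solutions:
 h(c) = 4*log(1/(C1 + 2*c))/3 + 8*log(2)/3
 h(c) = 4*log(2^(2/3)*(-1 - sqrt(3)*I)*(1/(C1 + 2*c))^(1/3)/2)
 h(c) = 4*log(2^(2/3)*(-1 + sqrt(3)*I)*(1/(C1 + 2*c))^(1/3)/2)


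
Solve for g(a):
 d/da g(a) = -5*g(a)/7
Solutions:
 g(a) = C1*exp(-5*a/7)


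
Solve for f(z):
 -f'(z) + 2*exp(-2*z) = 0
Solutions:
 f(z) = C1 - exp(-2*z)


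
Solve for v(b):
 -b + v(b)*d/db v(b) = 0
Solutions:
 v(b) = -sqrt(C1 + b^2)
 v(b) = sqrt(C1 + b^2)


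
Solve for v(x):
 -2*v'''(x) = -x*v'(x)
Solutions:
 v(x) = C1 + Integral(C2*airyai(2^(2/3)*x/2) + C3*airybi(2^(2/3)*x/2), x)


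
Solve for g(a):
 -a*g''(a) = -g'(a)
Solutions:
 g(a) = C1 + C2*a^2


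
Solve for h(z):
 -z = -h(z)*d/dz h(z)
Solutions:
 h(z) = -sqrt(C1 + z^2)
 h(z) = sqrt(C1 + z^2)


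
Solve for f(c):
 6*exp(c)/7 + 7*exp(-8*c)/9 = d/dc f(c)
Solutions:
 f(c) = C1 + 6*exp(c)/7 - 7*exp(-8*c)/72


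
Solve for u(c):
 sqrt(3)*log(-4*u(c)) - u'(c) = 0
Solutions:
 -sqrt(3)*Integral(1/(log(-_y) + 2*log(2)), (_y, u(c)))/3 = C1 - c


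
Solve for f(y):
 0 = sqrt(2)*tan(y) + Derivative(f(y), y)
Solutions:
 f(y) = C1 + sqrt(2)*log(cos(y))


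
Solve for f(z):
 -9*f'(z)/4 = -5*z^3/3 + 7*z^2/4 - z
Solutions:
 f(z) = C1 + 5*z^4/27 - 7*z^3/27 + 2*z^2/9


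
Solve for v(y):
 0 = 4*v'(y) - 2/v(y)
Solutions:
 v(y) = -sqrt(C1 + y)
 v(y) = sqrt(C1 + y)


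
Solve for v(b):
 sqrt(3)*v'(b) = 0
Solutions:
 v(b) = C1


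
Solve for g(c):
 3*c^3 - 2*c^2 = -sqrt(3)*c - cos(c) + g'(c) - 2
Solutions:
 g(c) = C1 + 3*c^4/4 - 2*c^3/3 + sqrt(3)*c^2/2 + 2*c + sin(c)


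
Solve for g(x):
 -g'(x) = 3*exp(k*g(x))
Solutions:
 g(x) = Piecewise((log(1/(C1*k + 3*k*x))/k, Ne(k, 0)), (nan, True))
 g(x) = Piecewise((C1 - 3*x, Eq(k, 0)), (nan, True))


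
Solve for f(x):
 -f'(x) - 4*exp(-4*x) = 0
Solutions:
 f(x) = C1 + exp(-4*x)


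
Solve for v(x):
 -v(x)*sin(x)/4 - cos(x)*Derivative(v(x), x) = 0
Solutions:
 v(x) = C1*cos(x)^(1/4)


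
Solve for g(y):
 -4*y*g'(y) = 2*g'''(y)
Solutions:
 g(y) = C1 + Integral(C2*airyai(-2^(1/3)*y) + C3*airybi(-2^(1/3)*y), y)


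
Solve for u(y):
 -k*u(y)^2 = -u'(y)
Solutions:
 u(y) = -1/(C1 + k*y)


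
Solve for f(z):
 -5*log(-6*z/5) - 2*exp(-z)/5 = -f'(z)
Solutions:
 f(z) = C1 + 5*z*log(-z) + 5*z*(-log(5) - 1 + log(6)) - 2*exp(-z)/5


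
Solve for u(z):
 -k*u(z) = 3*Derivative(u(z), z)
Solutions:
 u(z) = C1*exp(-k*z/3)


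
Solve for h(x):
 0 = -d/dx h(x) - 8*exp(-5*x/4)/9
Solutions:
 h(x) = C1 + 32*exp(-5*x/4)/45


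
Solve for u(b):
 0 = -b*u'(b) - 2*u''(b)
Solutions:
 u(b) = C1 + C2*erf(b/2)


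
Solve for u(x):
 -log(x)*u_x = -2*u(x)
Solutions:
 u(x) = C1*exp(2*li(x))


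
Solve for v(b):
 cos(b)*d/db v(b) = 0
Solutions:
 v(b) = C1


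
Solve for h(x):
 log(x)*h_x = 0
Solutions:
 h(x) = C1


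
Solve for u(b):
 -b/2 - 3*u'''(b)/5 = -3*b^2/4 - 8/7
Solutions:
 u(b) = C1 + C2*b + C3*b^2 + b^5/48 - 5*b^4/144 + 20*b^3/63


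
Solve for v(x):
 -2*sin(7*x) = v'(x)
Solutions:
 v(x) = C1 + 2*cos(7*x)/7


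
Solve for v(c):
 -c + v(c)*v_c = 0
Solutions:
 v(c) = -sqrt(C1 + c^2)
 v(c) = sqrt(C1 + c^2)


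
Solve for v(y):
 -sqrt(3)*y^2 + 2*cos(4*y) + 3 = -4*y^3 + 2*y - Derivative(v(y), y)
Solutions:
 v(y) = C1 - y^4 + sqrt(3)*y^3/3 + y^2 - 3*y - sin(4*y)/2


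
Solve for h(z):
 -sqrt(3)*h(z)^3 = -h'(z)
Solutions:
 h(z) = -sqrt(2)*sqrt(-1/(C1 + sqrt(3)*z))/2
 h(z) = sqrt(2)*sqrt(-1/(C1 + sqrt(3)*z))/2


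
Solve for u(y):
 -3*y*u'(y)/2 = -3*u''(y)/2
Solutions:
 u(y) = C1 + C2*erfi(sqrt(2)*y/2)


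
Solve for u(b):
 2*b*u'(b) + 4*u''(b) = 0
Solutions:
 u(b) = C1 + C2*erf(b/2)


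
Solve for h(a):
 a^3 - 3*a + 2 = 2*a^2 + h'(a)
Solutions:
 h(a) = C1 + a^4/4 - 2*a^3/3 - 3*a^2/2 + 2*a


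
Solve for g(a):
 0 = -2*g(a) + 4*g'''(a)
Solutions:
 g(a) = C3*exp(2^(2/3)*a/2) + (C1*sin(2^(2/3)*sqrt(3)*a/4) + C2*cos(2^(2/3)*sqrt(3)*a/4))*exp(-2^(2/3)*a/4)


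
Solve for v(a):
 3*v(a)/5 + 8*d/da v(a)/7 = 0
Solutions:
 v(a) = C1*exp(-21*a/40)


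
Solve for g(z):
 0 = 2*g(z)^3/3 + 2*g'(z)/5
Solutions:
 g(z) = -sqrt(6)*sqrt(-1/(C1 - 5*z))/2
 g(z) = sqrt(6)*sqrt(-1/(C1 - 5*z))/2


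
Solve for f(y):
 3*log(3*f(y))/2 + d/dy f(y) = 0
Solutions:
 2*Integral(1/(log(_y) + log(3)), (_y, f(y)))/3 = C1 - y


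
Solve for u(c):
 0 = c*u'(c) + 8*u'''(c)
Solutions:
 u(c) = C1 + Integral(C2*airyai(-c/2) + C3*airybi(-c/2), c)


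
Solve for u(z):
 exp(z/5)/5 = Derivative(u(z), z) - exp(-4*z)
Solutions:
 u(z) = C1 + exp(z/5) - exp(-4*z)/4


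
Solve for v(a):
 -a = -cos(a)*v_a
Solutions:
 v(a) = C1 + Integral(a/cos(a), a)


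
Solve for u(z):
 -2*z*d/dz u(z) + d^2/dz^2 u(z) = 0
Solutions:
 u(z) = C1 + C2*erfi(z)


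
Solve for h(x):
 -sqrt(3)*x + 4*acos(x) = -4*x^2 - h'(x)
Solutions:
 h(x) = C1 - 4*x^3/3 + sqrt(3)*x^2/2 - 4*x*acos(x) + 4*sqrt(1 - x^2)


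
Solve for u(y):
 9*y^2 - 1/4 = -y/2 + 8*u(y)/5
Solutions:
 u(y) = 45*y^2/8 + 5*y/16 - 5/32


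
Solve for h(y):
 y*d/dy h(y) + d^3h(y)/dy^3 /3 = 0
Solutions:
 h(y) = C1 + Integral(C2*airyai(-3^(1/3)*y) + C3*airybi(-3^(1/3)*y), y)


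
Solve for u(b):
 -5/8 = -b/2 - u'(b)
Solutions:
 u(b) = C1 - b^2/4 + 5*b/8


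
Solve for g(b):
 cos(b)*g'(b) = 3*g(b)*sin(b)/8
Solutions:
 g(b) = C1/cos(b)^(3/8)


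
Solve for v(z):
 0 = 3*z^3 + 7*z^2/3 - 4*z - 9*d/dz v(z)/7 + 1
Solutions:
 v(z) = C1 + 7*z^4/12 + 49*z^3/81 - 14*z^2/9 + 7*z/9


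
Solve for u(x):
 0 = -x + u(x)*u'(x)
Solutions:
 u(x) = -sqrt(C1 + x^2)
 u(x) = sqrt(C1 + x^2)


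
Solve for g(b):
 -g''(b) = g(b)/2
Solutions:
 g(b) = C1*sin(sqrt(2)*b/2) + C2*cos(sqrt(2)*b/2)


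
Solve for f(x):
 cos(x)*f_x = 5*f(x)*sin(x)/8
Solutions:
 f(x) = C1/cos(x)^(5/8)


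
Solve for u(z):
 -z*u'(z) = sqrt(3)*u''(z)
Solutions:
 u(z) = C1 + C2*erf(sqrt(2)*3^(3/4)*z/6)


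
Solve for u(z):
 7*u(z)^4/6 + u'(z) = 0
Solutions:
 u(z) = 2^(1/3)*(1/(C1 + 7*z))^(1/3)
 u(z) = 2^(1/3)*(-1 - sqrt(3)*I)*(1/(C1 + 7*z))^(1/3)/2
 u(z) = 2^(1/3)*(-1 + sqrt(3)*I)*(1/(C1 + 7*z))^(1/3)/2


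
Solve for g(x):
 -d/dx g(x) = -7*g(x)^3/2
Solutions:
 g(x) = -sqrt(-1/(C1 + 7*x))
 g(x) = sqrt(-1/(C1 + 7*x))


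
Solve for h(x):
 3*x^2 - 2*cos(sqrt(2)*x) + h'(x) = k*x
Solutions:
 h(x) = C1 + k*x^2/2 - x^3 + sqrt(2)*sin(sqrt(2)*x)


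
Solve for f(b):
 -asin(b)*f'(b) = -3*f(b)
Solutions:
 f(b) = C1*exp(3*Integral(1/asin(b), b))


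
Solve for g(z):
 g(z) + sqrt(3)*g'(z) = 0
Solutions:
 g(z) = C1*exp(-sqrt(3)*z/3)


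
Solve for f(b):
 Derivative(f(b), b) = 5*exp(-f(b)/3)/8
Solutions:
 f(b) = 3*log(C1 + 5*b/24)


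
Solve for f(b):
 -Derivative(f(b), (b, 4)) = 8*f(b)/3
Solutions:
 f(b) = (C1*sin(2^(1/4)*3^(3/4)*b/3) + C2*cos(2^(1/4)*3^(3/4)*b/3))*exp(-2^(1/4)*3^(3/4)*b/3) + (C3*sin(2^(1/4)*3^(3/4)*b/3) + C4*cos(2^(1/4)*3^(3/4)*b/3))*exp(2^(1/4)*3^(3/4)*b/3)


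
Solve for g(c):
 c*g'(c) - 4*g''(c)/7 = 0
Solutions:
 g(c) = C1 + C2*erfi(sqrt(14)*c/4)


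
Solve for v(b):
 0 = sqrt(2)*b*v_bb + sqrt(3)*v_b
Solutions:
 v(b) = C1 + C2*b^(1 - sqrt(6)/2)


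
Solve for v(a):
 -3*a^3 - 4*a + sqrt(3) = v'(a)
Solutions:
 v(a) = C1 - 3*a^4/4 - 2*a^2 + sqrt(3)*a


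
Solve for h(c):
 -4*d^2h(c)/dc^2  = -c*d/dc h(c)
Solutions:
 h(c) = C1 + C2*erfi(sqrt(2)*c/4)


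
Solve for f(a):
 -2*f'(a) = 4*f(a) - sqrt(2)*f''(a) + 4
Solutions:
 f(a) = C1*exp(sqrt(2)*a*(1 - sqrt(1 + 4*sqrt(2)))/2) + C2*exp(sqrt(2)*a*(1 + sqrt(1 + 4*sqrt(2)))/2) - 1


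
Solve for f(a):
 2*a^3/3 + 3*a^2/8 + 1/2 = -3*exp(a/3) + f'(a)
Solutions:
 f(a) = C1 + a^4/6 + a^3/8 + a/2 + 9*exp(a/3)


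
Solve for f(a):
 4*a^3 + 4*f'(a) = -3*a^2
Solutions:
 f(a) = C1 - a^4/4 - a^3/4


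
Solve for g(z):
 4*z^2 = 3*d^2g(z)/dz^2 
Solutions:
 g(z) = C1 + C2*z + z^4/9


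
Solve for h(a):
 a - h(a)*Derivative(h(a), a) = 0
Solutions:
 h(a) = -sqrt(C1 + a^2)
 h(a) = sqrt(C1 + a^2)


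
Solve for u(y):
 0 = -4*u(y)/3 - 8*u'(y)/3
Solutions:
 u(y) = C1*exp(-y/2)


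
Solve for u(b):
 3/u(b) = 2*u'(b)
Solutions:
 u(b) = -sqrt(C1 + 3*b)
 u(b) = sqrt(C1 + 3*b)


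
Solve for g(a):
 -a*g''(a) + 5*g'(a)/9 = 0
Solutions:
 g(a) = C1 + C2*a^(14/9)


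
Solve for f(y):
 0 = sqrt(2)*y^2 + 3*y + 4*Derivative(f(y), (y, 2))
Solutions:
 f(y) = C1 + C2*y - sqrt(2)*y^4/48 - y^3/8


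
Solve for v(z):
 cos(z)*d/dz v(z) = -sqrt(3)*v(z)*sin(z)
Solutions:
 v(z) = C1*cos(z)^(sqrt(3))


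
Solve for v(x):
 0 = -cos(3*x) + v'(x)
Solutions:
 v(x) = C1 + sin(3*x)/3


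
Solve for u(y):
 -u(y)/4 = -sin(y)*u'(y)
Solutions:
 u(y) = C1*(cos(y) - 1)^(1/8)/(cos(y) + 1)^(1/8)


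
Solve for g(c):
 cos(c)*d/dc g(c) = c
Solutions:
 g(c) = C1 + Integral(c/cos(c), c)


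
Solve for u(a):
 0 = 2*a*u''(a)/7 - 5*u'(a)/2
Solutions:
 u(a) = C1 + C2*a^(39/4)


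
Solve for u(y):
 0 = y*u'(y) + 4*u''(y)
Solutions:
 u(y) = C1 + C2*erf(sqrt(2)*y/4)
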